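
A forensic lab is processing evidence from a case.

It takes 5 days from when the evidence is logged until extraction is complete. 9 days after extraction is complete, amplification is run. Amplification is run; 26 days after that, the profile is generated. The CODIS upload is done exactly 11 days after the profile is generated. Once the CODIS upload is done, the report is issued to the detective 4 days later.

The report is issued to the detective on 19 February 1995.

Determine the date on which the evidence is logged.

The report is issued to the detective: Feb 19, 1995.
The CODIS upload is done: Feb 19, 1995 − 4 days = Feb 15, 1995.
The profile is generated: Feb 15, 1995 − 11 days = Feb 4, 1995.
Amplification is run: Feb 4, 1995 − 26 days = Jan 9, 1995.
Extraction is complete: Jan 9, 1995 − 9 days = Dec 31, 1994.
The evidence is logged: Dec 31, 1994 − 5 days = Dec 26, 1994.

26 December 1994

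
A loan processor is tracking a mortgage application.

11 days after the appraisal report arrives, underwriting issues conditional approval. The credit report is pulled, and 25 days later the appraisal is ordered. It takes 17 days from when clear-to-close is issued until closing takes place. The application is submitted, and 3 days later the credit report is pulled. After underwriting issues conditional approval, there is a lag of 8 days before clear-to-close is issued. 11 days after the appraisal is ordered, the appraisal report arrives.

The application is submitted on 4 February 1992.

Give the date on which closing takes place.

19 April 1992

The application is submitted: Feb 4, 1992.
The credit report is pulled: Feb 4, 1992 + 3 days = Feb 7, 1992.
The appraisal is ordered: Feb 7, 1992 + 25 days = Mar 3, 1992.
The appraisal report arrives: Mar 3, 1992 + 11 days = Mar 14, 1992.
Underwriting issues conditional approval: Mar 14, 1992 + 11 days = Mar 25, 1992.
Clear-to-close is issued: Mar 25, 1992 + 8 days = Apr 2, 1992.
Closing takes place: Apr 2, 1992 + 17 days = Apr 19, 1992.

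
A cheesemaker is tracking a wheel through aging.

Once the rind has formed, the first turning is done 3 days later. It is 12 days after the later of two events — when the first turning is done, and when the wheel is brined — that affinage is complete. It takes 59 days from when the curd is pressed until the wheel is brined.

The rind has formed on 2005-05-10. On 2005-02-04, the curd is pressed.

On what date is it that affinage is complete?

2005-05-25

The rind has formed: May 10, 2005.
The first turning is done: May 10, 2005 + 3 days = May 13, 2005.
The curd is pressed: Feb 4, 2005.
The wheel is brined: Feb 4, 2005 + 59 days = Apr 4, 2005.
Both prerequisites met — the first turning is done (May 13, 2005), the wheel is brined (Apr 4, 2005); the later is May 13, 2005.
Affinage is complete: May 13, 2005 + 12 days = May 25, 2005.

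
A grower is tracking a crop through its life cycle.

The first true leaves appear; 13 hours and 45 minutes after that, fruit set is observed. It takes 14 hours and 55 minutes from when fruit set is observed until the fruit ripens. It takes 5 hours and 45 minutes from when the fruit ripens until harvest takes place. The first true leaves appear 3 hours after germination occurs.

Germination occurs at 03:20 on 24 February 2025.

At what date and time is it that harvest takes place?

16:45 on 25 February 2025

Germination occurs: 03:20 Feb 24, 2025.
The first true leaves appear: 03:20 Feb 24, 2025 + 3h = 06:20 Feb 24, 2025.
Fruit set is observed: 06:20 Feb 24, 2025 + 13h45m = 20:05 Feb 24, 2025.
The fruit ripens: 20:05 Feb 24, 2025 + 14h55m = 11:00 Feb 25, 2025.
Harvest takes place: 11:00 Feb 25, 2025 + 5h45m = 16:45 Feb 25, 2025.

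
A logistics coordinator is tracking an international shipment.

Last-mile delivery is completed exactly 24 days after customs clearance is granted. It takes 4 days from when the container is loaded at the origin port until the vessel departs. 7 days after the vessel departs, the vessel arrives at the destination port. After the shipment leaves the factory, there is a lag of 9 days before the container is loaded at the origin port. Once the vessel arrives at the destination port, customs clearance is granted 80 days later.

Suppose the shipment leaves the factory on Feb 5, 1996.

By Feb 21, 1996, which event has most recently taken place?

The vessel departs

The shipment leaves the factory: Feb 5, 1996.
The container is loaded at the origin port: Feb 5, 1996 + 9 days = Feb 14, 1996.
The vessel departs: Feb 14, 1996 + 4 days = Feb 18, 1996.
The vessel arrives at the destination port: Feb 18, 1996 + 7 days = Feb 25, 1996.
Customs clearance is granted: Feb 25, 1996 + 80 days = May 15, 1996.
Last-mile delivery is completed: May 15, 1996 + 24 days = Jun 8, 1996.
Feb 21, 1996 falls between when the vessel departs (Feb 18, 1996) and when the vessel arrives at the destination port (Feb 25, 1996).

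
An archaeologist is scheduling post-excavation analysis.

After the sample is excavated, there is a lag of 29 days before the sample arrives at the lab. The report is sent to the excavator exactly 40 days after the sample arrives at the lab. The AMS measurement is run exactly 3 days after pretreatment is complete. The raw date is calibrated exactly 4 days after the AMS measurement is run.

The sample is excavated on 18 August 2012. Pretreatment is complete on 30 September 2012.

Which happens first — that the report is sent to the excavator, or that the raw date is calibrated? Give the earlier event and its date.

The sample is excavated: Aug 18, 2012.
The sample arrives at the lab: Aug 18, 2012 + 29 days = Sep 16, 2012.
The report is sent to the excavator: Sep 16, 2012 + 40 days = Oct 26, 2012.
Pretreatment is complete: Sep 30, 2012.
The AMS measurement is run: Sep 30, 2012 + 3 days = Oct 3, 2012.
The raw date is calibrated: Oct 3, 2012 + 4 days = Oct 7, 2012.
Comparing: the report is sent to the excavator on Oct 26, 2012 vs the raw date is calibrated on Oct 7, 2012. Earlier: the raw date is calibrated.

The raw date is calibrated — 7 October 2012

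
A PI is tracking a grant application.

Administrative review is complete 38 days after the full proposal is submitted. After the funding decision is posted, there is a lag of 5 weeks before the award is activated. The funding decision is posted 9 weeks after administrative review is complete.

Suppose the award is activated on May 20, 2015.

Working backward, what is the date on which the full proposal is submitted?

The award is activated: May 20, 2015.
The funding decision is posted: May 20, 2015 − 5 weeks = Apr 15, 2015.
Administrative review is complete: Apr 15, 2015 − 9 weeks = Feb 11, 2015.
The full proposal is submitted: Feb 11, 2015 − 38 days = Jan 4, 2015.

Jan 4, 2015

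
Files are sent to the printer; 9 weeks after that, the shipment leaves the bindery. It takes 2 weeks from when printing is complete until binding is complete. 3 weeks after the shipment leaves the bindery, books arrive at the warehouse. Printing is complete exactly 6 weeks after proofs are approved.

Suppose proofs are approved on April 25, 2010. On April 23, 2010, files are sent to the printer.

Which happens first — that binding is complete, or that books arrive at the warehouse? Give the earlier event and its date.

Proofs are approved: Apr 25, 2010.
Printing is complete: Apr 25, 2010 + 6 weeks = Jun 6, 2010.
Binding is complete: Jun 6, 2010 + 2 weeks = Jun 20, 2010.
Files are sent to the printer: Apr 23, 2010.
The shipment leaves the bindery: Apr 23, 2010 + 9 weeks = Jun 25, 2010.
Books arrive at the warehouse: Jun 25, 2010 + 3 weeks = Jul 16, 2010.
Comparing: binding is complete on Jun 20, 2010 vs books arrive at the warehouse on Jul 16, 2010. Earlier: binding is complete.

Binding is complete — June 20, 2010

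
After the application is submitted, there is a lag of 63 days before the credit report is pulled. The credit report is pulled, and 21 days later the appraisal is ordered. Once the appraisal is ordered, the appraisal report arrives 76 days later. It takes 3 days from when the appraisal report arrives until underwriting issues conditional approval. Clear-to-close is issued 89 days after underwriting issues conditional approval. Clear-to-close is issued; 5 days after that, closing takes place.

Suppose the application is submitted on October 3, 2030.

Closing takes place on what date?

The application is submitted: Oct 3, 2030.
The credit report is pulled: Oct 3, 2030 + 63 days = Dec 5, 2030.
The appraisal is ordered: Dec 5, 2030 + 21 days = Dec 26, 2030.
The appraisal report arrives: Dec 26, 2030 + 76 days = Mar 12, 2031.
Underwriting issues conditional approval: Mar 12, 2031 + 3 days = Mar 15, 2031.
Clear-to-close is issued: Mar 15, 2031 + 89 days = Jun 12, 2031.
Closing takes place: Jun 12, 2031 + 5 days = Jun 17, 2031.

June 17, 2031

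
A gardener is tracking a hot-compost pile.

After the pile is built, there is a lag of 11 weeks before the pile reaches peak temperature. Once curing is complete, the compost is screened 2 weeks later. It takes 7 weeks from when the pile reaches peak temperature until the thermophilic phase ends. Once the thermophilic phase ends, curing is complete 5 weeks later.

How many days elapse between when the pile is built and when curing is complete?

161 days

Causal path: the pile is built → the pile reaches peak temperature → the thermophilic phase ends → curing is complete.
Total delay along the path: 11 + 7 + 5 weeks = 23 weeks = 161 days.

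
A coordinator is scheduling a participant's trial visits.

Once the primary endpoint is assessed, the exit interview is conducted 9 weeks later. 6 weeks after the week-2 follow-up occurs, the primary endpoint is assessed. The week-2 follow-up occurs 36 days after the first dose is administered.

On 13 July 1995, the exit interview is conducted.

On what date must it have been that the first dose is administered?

22 February 1995

The exit interview is conducted: Jul 13, 1995.
The primary endpoint is assessed: Jul 13, 1995 − 9 weeks = May 11, 1995.
The week-2 follow-up occurs: May 11, 1995 − 6 weeks = Mar 30, 1995.
The first dose is administered: Mar 30, 1995 − 36 days = Feb 22, 1995.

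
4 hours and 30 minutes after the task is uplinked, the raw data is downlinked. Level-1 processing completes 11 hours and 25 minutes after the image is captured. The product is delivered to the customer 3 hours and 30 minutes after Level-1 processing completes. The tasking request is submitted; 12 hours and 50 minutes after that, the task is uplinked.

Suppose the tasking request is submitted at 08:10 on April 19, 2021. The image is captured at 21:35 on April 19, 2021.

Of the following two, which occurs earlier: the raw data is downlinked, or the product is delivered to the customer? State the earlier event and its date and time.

The tasking request is submitted: 08:10 Apr 19, 2021.
The task is uplinked: 08:10 Apr 19, 2021 + 12h50m = 21:00 Apr 19, 2021.
The raw data is downlinked: 21:00 Apr 19, 2021 + 4h30m = 01:30 Apr 20, 2021.
The image is captured: 21:35 Apr 19, 2021.
Level-1 processing completes: 21:35 Apr 19, 2021 + 11h25m = 09:00 Apr 20, 2021.
The product is delivered to the customer: 09:00 Apr 20, 2021 + 3h30m = 12:30 Apr 20, 2021.
Comparing: the raw data is downlinked at 01:30 Apr 20, 2021 vs the product is delivered to the customer at 12:30 Apr 20, 2021. Earlier: the raw data is downlinked.

The raw data is downlinked — 01:30 on April 20, 2021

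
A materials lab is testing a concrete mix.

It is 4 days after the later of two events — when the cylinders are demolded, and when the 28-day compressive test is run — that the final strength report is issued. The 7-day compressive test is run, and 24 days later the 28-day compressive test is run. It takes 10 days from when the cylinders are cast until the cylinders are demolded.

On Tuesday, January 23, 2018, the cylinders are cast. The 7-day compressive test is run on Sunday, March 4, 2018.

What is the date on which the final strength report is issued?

The cylinders are cast: Jan 23, 2018.
The cylinders are demolded: Jan 23, 2018 + 10 days = Feb 2, 2018.
The 7-day compressive test is run: Mar 4, 2018.
The 28-day compressive test is run: Mar 4, 2018 + 24 days = Mar 28, 2018.
Both prerequisites met — the cylinders are demolded (Feb 2, 2018), the 28-day compressive test is run (Mar 28, 2018); the later is Mar 28, 2018.
The final strength report is issued: Mar 28, 2018 + 4 days = Apr 1, 2018.

Sunday, April 1, 2018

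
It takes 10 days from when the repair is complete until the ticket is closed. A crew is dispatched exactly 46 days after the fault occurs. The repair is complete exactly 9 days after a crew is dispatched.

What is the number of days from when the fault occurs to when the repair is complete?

Causal path: the fault occurs → a crew is dispatched → the repair is complete.
Total delay along the path: 46 + 9 = 55 days.

55 days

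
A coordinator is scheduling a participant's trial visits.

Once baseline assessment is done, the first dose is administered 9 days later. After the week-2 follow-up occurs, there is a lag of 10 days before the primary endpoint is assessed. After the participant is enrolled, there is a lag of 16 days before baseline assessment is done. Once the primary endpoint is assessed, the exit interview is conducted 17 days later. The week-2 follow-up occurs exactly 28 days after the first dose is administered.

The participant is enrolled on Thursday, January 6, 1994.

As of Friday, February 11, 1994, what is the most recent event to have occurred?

The first dose is administered

The participant is enrolled: Jan 6, 1994.
Baseline assessment is done: Jan 6, 1994 + 16 days = Jan 22, 1994.
The first dose is administered: Jan 22, 1994 + 9 days = Jan 31, 1994.
The week-2 follow-up occurs: Jan 31, 1994 + 28 days = Feb 28, 1994.
The primary endpoint is assessed: Feb 28, 1994 + 10 days = Mar 10, 1994.
The exit interview is conducted: Mar 10, 1994 + 17 days = Mar 27, 1994.
Feb 11, 1994 falls between when the first dose is administered (Jan 31, 1994) and when the week-2 follow-up occurs (Feb 28, 1994).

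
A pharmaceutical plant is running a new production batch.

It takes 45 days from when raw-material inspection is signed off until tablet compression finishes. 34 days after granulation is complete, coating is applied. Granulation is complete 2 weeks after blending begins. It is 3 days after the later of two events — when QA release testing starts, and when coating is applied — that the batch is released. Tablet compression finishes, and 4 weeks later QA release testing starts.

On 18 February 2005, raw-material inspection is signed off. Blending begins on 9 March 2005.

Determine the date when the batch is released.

Raw-material inspection is signed off: Feb 18, 2005.
Tablet compression finishes: Feb 18, 2005 + 45 days = Apr 4, 2005.
QA release testing starts: Apr 4, 2005 + 4 weeks = May 2, 2005.
Blending begins: Mar 9, 2005.
Granulation is complete: Mar 9, 2005 + 2 weeks = Mar 23, 2005.
Coating is applied: Mar 23, 2005 + 34 days = Apr 26, 2005.
Both prerequisites met — QA release testing starts (May 2, 2005), coating is applied (Apr 26, 2005); the later is May 2, 2005.
The batch is released: May 2, 2005 + 3 days = May 5, 2005.

5 May 2005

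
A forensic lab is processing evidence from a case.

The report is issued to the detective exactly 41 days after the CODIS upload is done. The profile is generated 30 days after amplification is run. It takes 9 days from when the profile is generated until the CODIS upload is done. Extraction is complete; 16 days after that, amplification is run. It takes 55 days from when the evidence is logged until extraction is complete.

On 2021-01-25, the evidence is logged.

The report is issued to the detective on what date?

2021-06-25

The evidence is logged: Jan 25, 2021.
Extraction is complete: Jan 25, 2021 + 55 days = Mar 21, 2021.
Amplification is run: Mar 21, 2021 + 16 days = Apr 6, 2021.
The profile is generated: Apr 6, 2021 + 30 days = May 6, 2021.
The CODIS upload is done: May 6, 2021 + 9 days = May 15, 2021.
The report is issued to the detective: May 15, 2021 + 41 days = Jun 25, 2021.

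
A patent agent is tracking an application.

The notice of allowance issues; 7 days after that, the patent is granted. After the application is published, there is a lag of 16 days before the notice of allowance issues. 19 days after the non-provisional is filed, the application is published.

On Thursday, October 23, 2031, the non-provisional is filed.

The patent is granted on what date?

The non-provisional is filed: Oct 23, 2031.
The application is published: Oct 23, 2031 + 19 days = Nov 11, 2031.
The notice of allowance issues: Nov 11, 2031 + 16 days = Nov 27, 2031.
The patent is granted: Nov 27, 2031 + 7 days = Dec 4, 2031.

Thursday, December 4, 2031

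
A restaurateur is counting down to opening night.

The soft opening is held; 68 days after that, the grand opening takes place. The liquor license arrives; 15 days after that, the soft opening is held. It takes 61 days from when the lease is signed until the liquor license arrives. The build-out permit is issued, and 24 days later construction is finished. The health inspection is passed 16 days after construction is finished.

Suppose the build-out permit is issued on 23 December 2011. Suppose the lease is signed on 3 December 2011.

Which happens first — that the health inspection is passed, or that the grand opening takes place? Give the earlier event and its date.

The health inspection is passed — 1 February 2012

The build-out permit is issued: Dec 23, 2011.
Construction is finished: Dec 23, 2011 + 24 days = Jan 16, 2012.
The health inspection is passed: Jan 16, 2012 + 16 days = Feb 1, 2012.
The lease is signed: Dec 3, 2011.
The liquor license arrives: Dec 3, 2011 + 61 days = Feb 2, 2012.
The soft opening is held: Feb 2, 2012 + 15 days = Feb 17, 2012.
The grand opening takes place: Feb 17, 2012 + 68 days = Apr 25, 2012.
Comparing: the health inspection is passed on Feb 1, 2012 vs the grand opening takes place on Apr 25, 2012. Earlier: the health inspection is passed.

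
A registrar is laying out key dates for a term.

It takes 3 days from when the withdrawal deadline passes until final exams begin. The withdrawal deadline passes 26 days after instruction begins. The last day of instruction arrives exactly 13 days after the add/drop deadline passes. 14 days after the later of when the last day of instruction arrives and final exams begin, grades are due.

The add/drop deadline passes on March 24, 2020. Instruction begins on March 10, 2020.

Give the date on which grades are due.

April 22, 2020

The add/drop deadline passes: Mar 24, 2020.
The last day of instruction arrives: Mar 24, 2020 + 13 days = Apr 6, 2020.
Instruction begins: Mar 10, 2020.
The withdrawal deadline passes: Mar 10, 2020 + 26 days = Apr 5, 2020.
Final exams begin: Apr 5, 2020 + 3 days = Apr 8, 2020.
Both prerequisites met — the last day of instruction arrives (Apr 6, 2020), final exams begin (Apr 8, 2020); the later is Apr 8, 2020.
Grades are due: Apr 8, 2020 + 14 days = Apr 22, 2020.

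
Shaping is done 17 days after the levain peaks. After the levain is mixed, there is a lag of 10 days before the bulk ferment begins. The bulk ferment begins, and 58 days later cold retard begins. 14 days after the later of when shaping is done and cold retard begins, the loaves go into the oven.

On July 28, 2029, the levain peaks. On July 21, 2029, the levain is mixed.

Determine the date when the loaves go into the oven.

The levain peaks: Jul 28, 2029.
Shaping is done: Jul 28, 2029 + 17 days = Aug 14, 2029.
The levain is mixed: Jul 21, 2029.
The bulk ferment begins: Jul 21, 2029 + 10 days = Jul 31, 2029.
Cold retard begins: Jul 31, 2029 + 58 days = Sep 27, 2029.
Both prerequisites met — shaping is done (Aug 14, 2029), cold retard begins (Sep 27, 2029); the later is Sep 27, 2029.
The loaves go into the oven: Sep 27, 2029 + 14 days = Oct 11, 2029.

October 11, 2029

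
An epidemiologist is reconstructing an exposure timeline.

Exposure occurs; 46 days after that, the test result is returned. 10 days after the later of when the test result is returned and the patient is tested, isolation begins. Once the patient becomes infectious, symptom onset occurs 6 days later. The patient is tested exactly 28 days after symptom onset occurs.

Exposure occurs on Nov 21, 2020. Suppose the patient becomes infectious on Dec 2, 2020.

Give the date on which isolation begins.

Jan 16, 2021

Exposure occurs: Nov 21, 2020.
The test result is returned: Nov 21, 2020 + 46 days = Jan 6, 2021.
The patient becomes infectious: Dec 2, 2020.
Symptom onset occurs: Dec 2, 2020 + 6 days = Dec 8, 2020.
The patient is tested: Dec 8, 2020 + 28 days = Jan 5, 2021.
Both prerequisites met — the test result is returned (Jan 6, 2021), the patient is tested (Jan 5, 2021); the later is Jan 6, 2021.
Isolation begins: Jan 6, 2021 + 10 days = Jan 16, 2021.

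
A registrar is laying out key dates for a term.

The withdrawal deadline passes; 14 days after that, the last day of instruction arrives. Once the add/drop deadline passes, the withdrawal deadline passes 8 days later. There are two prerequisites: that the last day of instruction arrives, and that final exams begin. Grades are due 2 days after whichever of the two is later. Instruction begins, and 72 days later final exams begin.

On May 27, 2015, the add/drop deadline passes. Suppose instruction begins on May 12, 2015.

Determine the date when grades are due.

The add/drop deadline passes: May 27, 2015.
The withdrawal deadline passes: May 27, 2015 + 8 days = Jun 4, 2015.
The last day of instruction arrives: Jun 4, 2015 + 14 days = Jun 18, 2015.
Instruction begins: May 12, 2015.
Final exams begin: May 12, 2015 + 72 days = Jul 23, 2015.
Both prerequisites met — the last day of instruction arrives (Jun 18, 2015), final exams begin (Jul 23, 2015); the later is Jul 23, 2015.
Grades are due: Jul 23, 2015 + 2 days = Jul 25, 2015.

July 25, 2015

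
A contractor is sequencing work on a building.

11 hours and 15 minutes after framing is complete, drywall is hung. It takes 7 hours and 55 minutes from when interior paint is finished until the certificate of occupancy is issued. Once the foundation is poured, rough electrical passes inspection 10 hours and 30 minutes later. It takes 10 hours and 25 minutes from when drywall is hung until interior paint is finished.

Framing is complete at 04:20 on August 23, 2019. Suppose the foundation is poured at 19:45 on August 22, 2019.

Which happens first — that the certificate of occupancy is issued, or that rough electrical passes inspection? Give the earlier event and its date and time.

Framing is complete: 04:20 Aug 23, 2019.
Drywall is hung: 04:20 Aug 23, 2019 + 11h15m = 15:35 Aug 23, 2019.
Interior paint is finished: 15:35 Aug 23, 2019 + 10h25m = 02:00 Aug 24, 2019.
The certificate of occupancy is issued: 02:00 Aug 24, 2019 + 7h55m = 09:55 Aug 24, 2019.
The foundation is poured: 19:45 Aug 22, 2019.
Rough electrical passes inspection: 19:45 Aug 22, 2019 + 10h30m = 06:15 Aug 23, 2019.
Comparing: the certificate of occupancy is issued at 09:55 Aug 24, 2019 vs rough electrical passes inspection at 06:15 Aug 23, 2019. Earlier: rough electrical passes inspection.

Rough electrical passes inspection — 06:15 on August 23, 2019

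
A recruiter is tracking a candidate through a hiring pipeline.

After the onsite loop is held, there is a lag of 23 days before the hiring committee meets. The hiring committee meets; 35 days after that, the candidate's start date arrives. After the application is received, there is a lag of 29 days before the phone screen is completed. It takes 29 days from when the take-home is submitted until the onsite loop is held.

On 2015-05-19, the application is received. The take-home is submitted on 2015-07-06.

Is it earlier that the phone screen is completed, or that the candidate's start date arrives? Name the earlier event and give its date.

The application is received: May 19, 2015.
The phone screen is completed: May 19, 2015 + 29 days = Jun 17, 2015.
The take-home is submitted: Jul 6, 2015.
The onsite loop is held: Jul 6, 2015 + 29 days = Aug 4, 2015.
The hiring committee meets: Aug 4, 2015 + 23 days = Aug 27, 2015.
The candidate's start date arrives: Aug 27, 2015 + 35 days = Oct 1, 2015.
Comparing: the phone screen is completed on Jun 17, 2015 vs the candidate's start date arrives on Oct 1, 2015. Earlier: the phone screen is completed.

The phone screen is completed — 2015-06-17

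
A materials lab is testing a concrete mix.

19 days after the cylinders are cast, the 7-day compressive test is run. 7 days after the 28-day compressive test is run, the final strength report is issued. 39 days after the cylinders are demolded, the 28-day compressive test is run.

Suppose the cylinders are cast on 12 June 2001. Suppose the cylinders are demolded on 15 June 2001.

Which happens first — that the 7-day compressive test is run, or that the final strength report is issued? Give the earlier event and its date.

The 7-day compressive test is run — 1 July 2001

The cylinders are cast: Jun 12, 2001.
The 7-day compressive test is run: Jun 12, 2001 + 19 days = Jul 1, 2001.
The cylinders are demolded: Jun 15, 2001.
The 28-day compressive test is run: Jun 15, 2001 + 39 days = Jul 24, 2001.
The final strength report is issued: Jul 24, 2001 + 7 days = Jul 31, 2001.
Comparing: the 7-day compressive test is run on Jul 1, 2001 vs the final strength report is issued on Jul 31, 2001. Earlier: the 7-day compressive test is run.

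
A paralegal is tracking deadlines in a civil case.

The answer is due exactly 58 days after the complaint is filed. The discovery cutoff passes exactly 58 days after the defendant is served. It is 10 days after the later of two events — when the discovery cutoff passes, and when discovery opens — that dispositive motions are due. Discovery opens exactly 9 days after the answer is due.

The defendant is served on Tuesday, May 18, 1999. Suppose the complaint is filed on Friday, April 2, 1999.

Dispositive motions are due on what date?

The defendant is served: May 18, 1999.
The discovery cutoff passes: May 18, 1999 + 58 days = Jul 15, 1999.
The complaint is filed: Apr 2, 1999.
The answer is due: Apr 2, 1999 + 58 days = May 30, 1999.
Discovery opens: May 30, 1999 + 9 days = Jun 8, 1999.
Both prerequisites met — the discovery cutoff passes (Jul 15, 1999), discovery opens (Jun 8, 1999); the later is Jul 15, 1999.
Dispositive motions are due: Jul 15, 1999 + 10 days = Jul 25, 1999.

Sunday, July 25, 1999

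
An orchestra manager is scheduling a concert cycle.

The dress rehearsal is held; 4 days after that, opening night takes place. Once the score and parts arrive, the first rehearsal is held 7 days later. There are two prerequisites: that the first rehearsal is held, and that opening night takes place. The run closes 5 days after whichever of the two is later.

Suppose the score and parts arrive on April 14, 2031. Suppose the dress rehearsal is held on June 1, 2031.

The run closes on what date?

The score and parts arrive: Apr 14, 2031.
The first rehearsal is held: Apr 14, 2031 + 7 days = Apr 21, 2031.
The dress rehearsal is held: Jun 1, 2031.
Opening night takes place: Jun 1, 2031 + 4 days = Jun 5, 2031.
Both prerequisites met — the first rehearsal is held (Apr 21, 2031), opening night takes place (Jun 5, 2031); the later is Jun 5, 2031.
The run closes: Jun 5, 2031 + 5 days = Jun 10, 2031.

June 10, 2031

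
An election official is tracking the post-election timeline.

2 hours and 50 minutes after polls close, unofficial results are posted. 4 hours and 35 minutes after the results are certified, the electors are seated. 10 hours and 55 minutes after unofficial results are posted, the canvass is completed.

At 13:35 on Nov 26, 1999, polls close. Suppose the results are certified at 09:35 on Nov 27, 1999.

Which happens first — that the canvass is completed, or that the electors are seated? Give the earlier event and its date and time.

Polls close: 13:35 Nov 26, 1999.
Unofficial results are posted: 13:35 Nov 26, 1999 + 2h50m = 16:25 Nov 26, 1999.
The canvass is completed: 16:25 Nov 26, 1999 + 10h55m = 03:20 Nov 27, 1999.
The results are certified: 09:35 Nov 27, 1999.
The electors are seated: 09:35 Nov 27, 1999 + 4h35m = 14:10 Nov 27, 1999.
Comparing: the canvass is completed at 03:20 Nov 27, 1999 vs the electors are seated at 14:10 Nov 27, 1999. Earlier: the canvass is completed.

The canvass is completed — 03:20 on Nov 27, 1999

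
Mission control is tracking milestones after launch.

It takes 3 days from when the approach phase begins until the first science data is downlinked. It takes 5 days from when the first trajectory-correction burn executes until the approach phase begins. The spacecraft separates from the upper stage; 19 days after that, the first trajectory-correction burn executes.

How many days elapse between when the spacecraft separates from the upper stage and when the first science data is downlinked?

Causal path: the spacecraft separates from the upper stage → the first trajectory-correction burn executes → the approach phase begins → the first science data is downlinked.
Total delay along the path: 19 + 5 + 3 = 27 days.

27 days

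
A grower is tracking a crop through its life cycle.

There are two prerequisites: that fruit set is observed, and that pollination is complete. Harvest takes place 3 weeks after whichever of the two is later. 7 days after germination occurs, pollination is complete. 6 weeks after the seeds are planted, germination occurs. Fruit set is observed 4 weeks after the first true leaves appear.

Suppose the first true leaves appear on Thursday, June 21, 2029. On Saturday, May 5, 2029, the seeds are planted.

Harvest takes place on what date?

Thursday, August 9, 2029

The first true leaves appear: Jun 21, 2029.
Fruit set is observed: Jun 21, 2029 + 4 weeks = Jul 19, 2029.
The seeds are planted: May 5, 2029.
Germination occurs: May 5, 2029 + 6 weeks = Jun 16, 2029.
Pollination is complete: Jun 16, 2029 + 7 days = Jun 23, 2029.
Both prerequisites met — fruit set is observed (Jul 19, 2029), pollination is complete (Jun 23, 2029); the later is Jul 19, 2029.
Harvest takes place: Jul 19, 2029 + 3 weeks = Aug 9, 2029.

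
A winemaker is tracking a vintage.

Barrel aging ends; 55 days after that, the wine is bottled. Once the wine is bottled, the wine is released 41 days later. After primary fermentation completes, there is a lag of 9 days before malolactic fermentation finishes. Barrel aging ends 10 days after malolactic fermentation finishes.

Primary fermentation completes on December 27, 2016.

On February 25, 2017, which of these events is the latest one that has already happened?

Primary fermentation completes: Dec 27, 2016.
Malolactic fermentation finishes: Dec 27, 2016 + 9 days = Jan 5, 2017.
Barrel aging ends: Jan 5, 2017 + 10 days = Jan 15, 2017.
The wine is bottled: Jan 15, 2017 + 55 days = Mar 11, 2017.
The wine is released: Mar 11, 2017 + 41 days = Apr 21, 2017.
Feb 25, 2017 falls between when barrel aging ends (Jan 15, 2017) and when the wine is bottled (Mar 11, 2017).

Barrel aging ends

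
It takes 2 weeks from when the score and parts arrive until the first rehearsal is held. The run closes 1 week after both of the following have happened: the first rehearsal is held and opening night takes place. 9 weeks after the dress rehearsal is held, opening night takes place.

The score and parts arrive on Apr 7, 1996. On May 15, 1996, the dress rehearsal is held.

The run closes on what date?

The score and parts arrive: Apr 7, 1996.
The first rehearsal is held: Apr 7, 1996 + 2 weeks = Apr 21, 1996.
The dress rehearsal is held: May 15, 1996.
Opening night takes place: May 15, 1996 + 9 weeks = Jul 17, 1996.
Both prerequisites met — the first rehearsal is held (Apr 21, 1996), opening night takes place (Jul 17, 1996); the later is Jul 17, 1996.
The run closes: Jul 17, 1996 + 1 week = Jul 24, 1996.

Jul 24, 1996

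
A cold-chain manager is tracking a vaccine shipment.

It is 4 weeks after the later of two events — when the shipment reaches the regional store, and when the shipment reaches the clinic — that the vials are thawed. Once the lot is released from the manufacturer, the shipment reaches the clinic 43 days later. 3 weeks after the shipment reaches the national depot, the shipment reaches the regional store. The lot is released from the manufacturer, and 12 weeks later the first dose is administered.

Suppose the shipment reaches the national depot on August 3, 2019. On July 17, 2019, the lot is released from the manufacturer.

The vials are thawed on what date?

September 26, 2019

The shipment reaches the national depot: Aug 3, 2019.
The shipment reaches the regional store: Aug 3, 2019 + 3 weeks = Aug 24, 2019.
The lot is released from the manufacturer: Jul 17, 2019.
The shipment reaches the clinic: Jul 17, 2019 + 43 days = Aug 29, 2019.
Both prerequisites met — the shipment reaches the regional store (Aug 24, 2019), the shipment reaches the clinic (Aug 29, 2019); the later is Aug 29, 2019.
The vials are thawed: Aug 29, 2019 + 4 weeks = Sep 26, 2019.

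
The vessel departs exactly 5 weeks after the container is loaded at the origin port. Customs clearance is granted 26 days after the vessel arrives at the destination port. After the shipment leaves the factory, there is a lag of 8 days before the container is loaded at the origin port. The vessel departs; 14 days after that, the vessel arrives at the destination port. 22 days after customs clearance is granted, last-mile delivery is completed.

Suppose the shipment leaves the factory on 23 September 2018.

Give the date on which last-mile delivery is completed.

6 January 2019

The shipment leaves the factory: Sep 23, 2018.
The container is loaded at the origin port: Sep 23, 2018 + 8 days = Oct 1, 2018.
The vessel departs: Oct 1, 2018 + 5 weeks = Nov 5, 2018.
The vessel arrives at the destination port: Nov 5, 2018 + 14 days = Nov 19, 2018.
Customs clearance is granted: Nov 19, 2018 + 26 days = Dec 15, 2018.
Last-mile delivery is completed: Dec 15, 2018 + 22 days = Jan 6, 2019.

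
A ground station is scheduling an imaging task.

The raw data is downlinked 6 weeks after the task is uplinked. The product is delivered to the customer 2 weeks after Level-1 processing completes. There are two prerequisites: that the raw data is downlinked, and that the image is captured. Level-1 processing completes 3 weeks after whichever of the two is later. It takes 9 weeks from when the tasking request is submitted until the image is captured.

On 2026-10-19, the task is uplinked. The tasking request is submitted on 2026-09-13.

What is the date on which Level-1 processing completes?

2026-12-21

The task is uplinked: Oct 19, 2026.
The raw data is downlinked: Oct 19, 2026 + 6 weeks = Nov 30, 2026.
The tasking request is submitted: Sep 13, 2026.
The image is captured: Sep 13, 2026 + 9 weeks = Nov 15, 2026.
Both prerequisites met — the raw data is downlinked (Nov 30, 2026), the image is captured (Nov 15, 2026); the later is Nov 30, 2026.
Level-1 processing completes: Nov 30, 2026 + 3 weeks = Dec 21, 2026.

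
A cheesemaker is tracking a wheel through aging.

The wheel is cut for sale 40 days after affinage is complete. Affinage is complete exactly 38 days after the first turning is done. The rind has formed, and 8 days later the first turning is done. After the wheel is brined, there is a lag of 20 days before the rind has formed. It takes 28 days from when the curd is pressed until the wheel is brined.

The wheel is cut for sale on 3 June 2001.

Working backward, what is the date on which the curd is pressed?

The wheel is cut for sale: Jun 3, 2001.
Affinage is complete: Jun 3, 2001 − 40 days = Apr 24, 2001.
The first turning is done: Apr 24, 2001 − 38 days = Mar 17, 2001.
The rind has formed: Mar 17, 2001 − 8 days = Mar 9, 2001.
The wheel is brined: Mar 9, 2001 − 20 days = Feb 17, 2001.
The curd is pressed: Feb 17, 2001 − 28 days = Jan 20, 2001.

20 January 2001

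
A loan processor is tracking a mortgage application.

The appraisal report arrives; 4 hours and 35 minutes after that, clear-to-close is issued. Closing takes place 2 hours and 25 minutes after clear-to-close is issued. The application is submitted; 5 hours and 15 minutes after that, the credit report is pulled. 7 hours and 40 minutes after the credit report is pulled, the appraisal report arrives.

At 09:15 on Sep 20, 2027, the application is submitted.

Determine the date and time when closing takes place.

The application is submitted: 09:15 Sep 20, 2027.
The credit report is pulled: 09:15 Sep 20, 2027 + 5h15m = 14:30 Sep 20, 2027.
The appraisal report arrives: 14:30 Sep 20, 2027 + 7h40m = 22:10 Sep 20, 2027.
Clear-to-close is issued: 22:10 Sep 20, 2027 + 4h35m = 02:45 Sep 21, 2027.
Closing takes place: 02:45 Sep 21, 2027 + 2h25m = 05:10 Sep 21, 2027.

05:10 on Sep 21, 2027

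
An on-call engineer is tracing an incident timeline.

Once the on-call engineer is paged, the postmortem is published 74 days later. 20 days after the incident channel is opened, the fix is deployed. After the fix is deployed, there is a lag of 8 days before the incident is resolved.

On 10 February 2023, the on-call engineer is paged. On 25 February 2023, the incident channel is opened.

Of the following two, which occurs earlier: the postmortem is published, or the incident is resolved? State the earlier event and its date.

The on-call engineer is paged: Feb 10, 2023.
The postmortem is published: Feb 10, 2023 + 74 days = Apr 25, 2023.
The incident channel is opened: Feb 25, 2023.
The fix is deployed: Feb 25, 2023 + 20 days = Mar 17, 2023.
The incident is resolved: Mar 17, 2023 + 8 days = Mar 25, 2023.
Comparing: the postmortem is published on Apr 25, 2023 vs the incident is resolved on Mar 25, 2023. Earlier: the incident is resolved.

The incident is resolved — 25 March 2023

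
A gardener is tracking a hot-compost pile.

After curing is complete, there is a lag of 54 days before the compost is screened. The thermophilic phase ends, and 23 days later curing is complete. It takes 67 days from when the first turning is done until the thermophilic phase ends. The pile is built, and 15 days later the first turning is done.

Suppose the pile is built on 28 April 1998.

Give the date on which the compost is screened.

4 October 1998

The pile is built: Apr 28, 1998.
The first turning is done: Apr 28, 1998 + 15 days = May 13, 1998.
The thermophilic phase ends: May 13, 1998 + 67 days = Jul 19, 1998.
Curing is complete: Jul 19, 1998 + 23 days = Aug 11, 1998.
The compost is screened: Aug 11, 1998 + 54 days = Oct 4, 1998.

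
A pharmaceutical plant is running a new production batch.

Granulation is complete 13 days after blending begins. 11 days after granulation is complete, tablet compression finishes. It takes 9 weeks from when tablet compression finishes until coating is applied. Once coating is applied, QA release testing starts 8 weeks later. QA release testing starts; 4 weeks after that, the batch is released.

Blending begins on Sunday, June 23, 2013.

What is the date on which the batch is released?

Blending begins: Jun 23, 2013.
Granulation is complete: Jun 23, 2013 + 13 days = Jul 6, 2013.
Tablet compression finishes: Jul 6, 2013 + 11 days = Jul 17, 2013.
Coating is applied: Jul 17, 2013 + 9 weeks = Sep 18, 2013.
QA release testing starts: Sep 18, 2013 + 8 weeks = Nov 13, 2013.
The batch is released: Nov 13, 2013 + 4 weeks = Dec 11, 2013.

Wednesday, December 11, 2013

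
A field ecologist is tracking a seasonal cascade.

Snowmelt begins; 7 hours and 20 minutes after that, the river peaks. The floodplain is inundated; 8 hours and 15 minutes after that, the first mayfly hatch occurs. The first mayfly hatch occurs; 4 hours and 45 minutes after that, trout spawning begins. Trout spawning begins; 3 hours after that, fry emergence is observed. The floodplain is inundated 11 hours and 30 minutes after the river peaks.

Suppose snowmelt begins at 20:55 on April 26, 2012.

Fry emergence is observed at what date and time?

07:45 on April 28, 2012

Snowmelt begins: 20:55 Apr 26, 2012.
The river peaks: 20:55 Apr 26, 2012 + 7h20m = 04:15 Apr 27, 2012.
The floodplain is inundated: 04:15 Apr 27, 2012 + 11h30m = 15:45 Apr 27, 2012.
The first mayfly hatch occurs: 15:45 Apr 27, 2012 + 8h15m = 00:00 Apr 28, 2012.
Trout spawning begins: 00:00 Apr 28, 2012 + 4h45m = 04:45 Apr 28, 2012.
Fry emergence is observed: 04:45 Apr 28, 2012 + 3h = 07:45 Apr 28, 2012.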